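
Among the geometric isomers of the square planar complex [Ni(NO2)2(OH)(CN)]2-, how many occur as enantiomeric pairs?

A square has two trans pairs of vertices; adjacent vertices are cis.
There are 2 geometric isomers: NO2 cis; NO2 trans.
Each arrangement has an internal mirror plane or centre of symmetry, so none is chiral.

0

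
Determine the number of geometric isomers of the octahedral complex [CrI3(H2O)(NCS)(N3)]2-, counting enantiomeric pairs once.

An octahedron has six vertices in three trans pairs; every non-trans pair is cis.
Systematic placement gives 4 geometric isomers: I mer (3 arrangements); I fac (chiral).

4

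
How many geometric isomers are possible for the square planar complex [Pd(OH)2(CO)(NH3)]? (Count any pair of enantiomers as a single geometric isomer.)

The distinct arrangements are (2 in all): OH cis; OH trans.

2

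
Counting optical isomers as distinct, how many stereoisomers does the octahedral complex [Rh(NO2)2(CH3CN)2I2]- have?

6

In an octahedral complex each vertex has one trans partner and four cis neighbours.
Working through the distinct placements yields 5 geometric isomers: NO2 trans, CH3CN trans, I trans; NO2 cis, CH3CN trans, I cis; NO2 trans, CH3CN cis, I cis; NO2 cis, CH3CN cis, I cis (chiral); NO2 cis, CH3CN cis, I trans.
One of these lacks any improper symmetry element and so occurs as an enantiomeric pair, giving 5 + 1 = 6 stereoisomers in total.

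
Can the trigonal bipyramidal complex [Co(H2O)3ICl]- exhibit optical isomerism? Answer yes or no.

no

A trigonal bipyramid has two axial and three equatorial sites, which are chemically inequivalent.
Working through the distinct placements yields 4 geometric isomers: I equatorial, Cl axial; I axial, Cl axial; I equatorial, Cl equatorial; I axial, Cl equatorial.
Each arrangement has an internal mirror plane or centre of symmetry, so none is chiral.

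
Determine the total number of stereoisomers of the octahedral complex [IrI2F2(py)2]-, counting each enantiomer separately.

6

An octahedron has six vertices in three trans pairs; every non-trans pair is cis.
Working through the distinct placements yields 5 geometric isomers: I trans, F trans, py trans; I cis, F trans, py cis; I cis, F cis, py trans; I cis, F cis, py cis (chiral); I trans, F cis, py cis.
One of these lacks any improper symmetry element and so occurs as an enantiomeric pair, giving 5 + 1 = 6 stereoisomers in total.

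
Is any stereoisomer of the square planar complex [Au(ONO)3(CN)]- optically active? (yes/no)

no

A square has two trans pairs of vertices; adjacent vertices are cis.
Only one geometric arrangement is possible.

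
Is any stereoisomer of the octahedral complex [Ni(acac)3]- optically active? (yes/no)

yes

An octahedron has six vertices in three trans pairs; every non-trans pair is cis.
Each acac is bidentate and must span two cis positions.
Only one geometric arrangement is possible; it has no improper symmetry element, so it exists as a pair of enantiomers (2 stereoisomers).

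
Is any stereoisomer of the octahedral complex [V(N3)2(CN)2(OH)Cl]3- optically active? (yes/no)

yes

In an octahedral complex each vertex has one trans partner and four cis neighbours.
Systematic placement gives 6 geometric isomers: N3 cis, CN trans; N3 trans, CN trans; N3 cis, CN cis (3 arrangements, 2 chiral); N3 trans, CN cis.
Of these, 2 lack any improper symmetry element and so occur as enantiomeric pairs, giving 6 + 2 = 8 stereoisomers in total.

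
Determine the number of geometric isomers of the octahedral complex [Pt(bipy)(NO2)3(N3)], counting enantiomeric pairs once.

2

Each bipy is bidentate and must span two cis positions.
There are 2 geometric isomers: NO2 fac; NO2 mer.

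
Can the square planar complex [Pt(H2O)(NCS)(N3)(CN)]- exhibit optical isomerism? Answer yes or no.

In a square planar complex each vertex has one trans partner and two cis neighbours.
There are 3 geometric isomers: (CN/N3 trans, H2O/NCS trans); (CN/NCS trans, H2O/N3 trans); (CN/H2O trans, N3/NCS trans).
Each arrangement has an internal mirror plane or centre of symmetry, so none is chiral.

no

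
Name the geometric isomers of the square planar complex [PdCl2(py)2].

Working through the distinct placements yields 2 geometric isomers: Cl cis; Cl trans.

cis and trans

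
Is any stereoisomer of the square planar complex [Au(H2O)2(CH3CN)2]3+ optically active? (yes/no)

The distinct arrangements are (2 in all): H2O cis; H2O trans.
Each arrangement has an internal mirror plane or centre of symmetry, so none is chiral.

no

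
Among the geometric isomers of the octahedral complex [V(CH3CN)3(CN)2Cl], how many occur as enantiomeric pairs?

In an octahedral complex each vertex has one trans partner and four cis neighbours.
Systematic placement gives 3 geometric isomers: CH3CN mer, CN cis; CH3CN mer, CN trans; CH3CN fac, CN cis.
Each arrangement has an internal mirror plane or centre of symmetry, so none is chiral.

0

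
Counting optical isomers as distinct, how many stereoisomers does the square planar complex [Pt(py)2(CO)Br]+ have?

A square has two trans pairs of vertices; adjacent vertices are cis.
There are 2 geometric isomers: py cis; py trans.
Each arrangement has an internal mirror plane or centre of symmetry, so none is chiral.

2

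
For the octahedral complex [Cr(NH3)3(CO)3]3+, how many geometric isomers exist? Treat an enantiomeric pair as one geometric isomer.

2

The six octahedral sites form three mutually perpendicular trans pairs.
The distinct arrangements are (2 in all): NH3 mer; NH3 fac.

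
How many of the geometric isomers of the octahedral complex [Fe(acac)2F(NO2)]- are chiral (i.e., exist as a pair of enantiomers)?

1

In an octahedral complex each vertex has one trans partner and four cis neighbours.
Each acac is bidentate and must span two cis positions.
Systematic placement gives 2 geometric isomers: F and NO2 mutually trans; F and NO2 mutually cis (chiral).
One of these lacks any improper symmetry element and so occurs as an enantiomeric pair, giving 2 + 1 = 3 stereoisomers in total.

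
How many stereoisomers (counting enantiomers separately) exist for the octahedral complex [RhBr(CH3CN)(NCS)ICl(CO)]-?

The six octahedral sites form three mutually perpendicular trans pairs.
Systematic enumeration (placing each ligand type in turn and discarding arrangements equivalent by rotation or reflection) gives 15 geometric isomers.
Of these, 15 lack any improper symmetry element and so occur as enantiomeric pairs, giving 15 + 15 = 30 stereoisomers in total.

30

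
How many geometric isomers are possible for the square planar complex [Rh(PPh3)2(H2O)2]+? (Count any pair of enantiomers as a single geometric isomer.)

A square has two trans pairs of vertices; adjacent vertices are cis.
Systematic placement gives 2 geometric isomers: PPh3 cis; PPh3 trans.

2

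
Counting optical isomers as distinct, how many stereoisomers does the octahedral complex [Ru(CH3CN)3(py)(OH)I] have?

The six octahedral sites form three mutually perpendicular trans pairs.
The distinct arrangements are (4 in all): CH3CN mer (3 arrangements); CH3CN fac (chiral).
One of these lacks any improper symmetry element and so occurs as an enantiomeric pair, giving 4 + 1 = 5 stereoisomers in total.

5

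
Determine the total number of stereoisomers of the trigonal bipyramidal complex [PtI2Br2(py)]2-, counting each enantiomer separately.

In a trigonal bipyramid the two axial positions differ from the three equatorial ones.
Placing the ligands in turn and identifying arrangements related by rotation or reflection leaves 5 distinct geometric isomers.
One of these lacks any improper symmetry element and so occurs as an enantiomeric pair, giving 5 + 1 = 6 stereoisomers in total.

6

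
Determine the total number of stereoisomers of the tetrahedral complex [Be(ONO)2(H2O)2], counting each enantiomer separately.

1

In a tetrahedral complex all four positions are equivalent and every pair of ligands is adjacent — there is no cis/trans distinction.
Only one geometric arrangement is possible.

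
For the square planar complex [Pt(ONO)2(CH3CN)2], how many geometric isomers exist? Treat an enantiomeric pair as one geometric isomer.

A square has two trans pairs of vertices; adjacent vertices are cis.
The distinct arrangements are (2 in all): ONO cis; ONO trans.

2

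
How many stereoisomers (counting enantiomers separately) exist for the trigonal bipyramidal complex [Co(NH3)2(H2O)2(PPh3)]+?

A trigonal bipyramid has two axial and three equatorial sites, which are chemically inequivalent.
Exhaustive case analysis gives 5 geometric isomers.
One of these lacks any improper symmetry element and so occurs as an enantiomeric pair, giving 5 + 1 = 6 stereoisomers in total.

6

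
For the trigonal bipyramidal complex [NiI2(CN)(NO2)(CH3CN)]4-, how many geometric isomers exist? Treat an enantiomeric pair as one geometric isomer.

Systematic enumeration (placing each ligand type in turn and discarding arrangements equivalent by rotation or reflection) gives 7 geometric isomers.

7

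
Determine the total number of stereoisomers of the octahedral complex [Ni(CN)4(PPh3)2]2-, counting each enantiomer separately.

2

In an octahedral complex each vertex has one trans partner and four cis neighbours.
Systematic placement gives 2 geometric isomers: PPh3 trans; PPh3 cis.
Each arrangement has an internal mirror plane or centre of symmetry, so none is chiral.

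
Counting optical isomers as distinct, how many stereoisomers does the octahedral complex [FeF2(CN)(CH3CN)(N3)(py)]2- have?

15

An octahedron has six vertices in three trans pairs; every non-trans pair is cis.
Systematic enumeration (placing each ligand type in turn and discarding arrangements equivalent by rotation or reflection) gives 9 geometric isomers.
Of these, 6 lack any improper symmetry element and so occur as enantiomeric pairs, giving 9 + 6 = 15 stereoisomers in total.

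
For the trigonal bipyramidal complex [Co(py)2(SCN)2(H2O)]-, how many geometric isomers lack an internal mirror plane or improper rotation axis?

1

Systematic enumeration (placing each ligand type in turn and discarding arrangements equivalent by rotation or reflection) gives 5 geometric isomers.
One of these lacks any improper symmetry element and so occurs as an enantiomeric pair, giving 5 + 1 = 6 stereoisomers in total.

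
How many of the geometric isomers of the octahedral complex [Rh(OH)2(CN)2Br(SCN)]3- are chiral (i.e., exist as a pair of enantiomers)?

Systematic placement gives 6 geometric isomers: OH cis, CN cis (3 arrangements, 2 chiral); OH trans, CN cis; OH cis, CN trans; OH trans, CN trans.
Of these, 2 lack any improper symmetry element and so occur as enantiomeric pairs, giving 6 + 2 = 8 stereoisomers in total.

2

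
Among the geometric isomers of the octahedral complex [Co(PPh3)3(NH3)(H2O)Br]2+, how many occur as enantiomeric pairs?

Systematic placement gives 4 geometric isomers: PPh3 mer (3 arrangements); PPh3 fac (chiral).
One of these lacks any improper symmetry element and so occurs as an enantiomeric pair, giving 4 + 1 = 5 stereoisomers in total.

1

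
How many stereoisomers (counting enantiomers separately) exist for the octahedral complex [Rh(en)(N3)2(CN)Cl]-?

6

In an octahedral complex each vertex has one trans partner and four cis neighbours.
Each en is bidentate and must span two cis positions.
Systematic placement gives 4 geometric isomers: N3 cis (3 arrangements, 2 chiral); N3 trans.
Of these, 2 lack any improper symmetry element and so occur as enantiomeric pairs, giving 4 + 2 = 6 stereoisomers in total.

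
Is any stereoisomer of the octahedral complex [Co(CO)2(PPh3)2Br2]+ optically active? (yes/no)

The six octahedral sites form three mutually perpendicular trans pairs.
There are 5 geometric isomers: CO trans, PPh3 trans, Br trans; CO cis, PPh3 cis, Br trans; CO cis, PPh3 trans, Br cis; CO cis, PPh3 cis, Br cis (chiral); CO trans, PPh3 cis, Br cis.
One of these lacks any improper symmetry element and so occurs as an enantiomeric pair, giving 5 + 1 = 6 stereoisomers in total.

yes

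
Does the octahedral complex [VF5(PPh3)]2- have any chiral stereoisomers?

no

Only one geometric arrangement is possible.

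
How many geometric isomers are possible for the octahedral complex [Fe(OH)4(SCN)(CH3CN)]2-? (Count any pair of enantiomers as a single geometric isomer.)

2

In an octahedral complex each vertex has one trans partner and four cis neighbours.
There are 2 geometric isomers: SCN and CH3CN mutually cis; SCN and CH3CN mutually trans.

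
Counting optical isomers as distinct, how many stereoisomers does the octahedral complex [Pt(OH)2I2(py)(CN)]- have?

An octahedron has six vertices in three trans pairs; every non-trans pair is cis.
Working through the distinct placements yields 6 geometric isomers: OH cis, I cis (3 arrangements, 2 chiral); OH trans, I cis; OH cis, I trans; OH trans, I trans.
Of these, 2 lack any improper symmetry element and so occur as enantiomeric pairs, giving 6 + 2 = 8 stereoisomers in total.

8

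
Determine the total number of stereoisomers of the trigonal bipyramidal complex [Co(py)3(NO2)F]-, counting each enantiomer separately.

In a trigonal bipyramid the two axial positions differ from the three equatorial ones.
Systematic placement gives 4 geometric isomers: NO2 axial, F axial; NO2 equatorial, F axial; NO2 axial, F equatorial; NO2 equatorial, F equatorial.
Each arrangement has an internal mirror plane or centre of symmetry, so none is chiral.

4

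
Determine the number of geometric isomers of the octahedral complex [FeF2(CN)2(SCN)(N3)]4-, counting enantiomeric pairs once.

The distinct arrangements are (6 in all): F trans, CN trans; F cis, CN trans; F cis, CN cis (3 arrangements, 2 chiral); F trans, CN cis.

6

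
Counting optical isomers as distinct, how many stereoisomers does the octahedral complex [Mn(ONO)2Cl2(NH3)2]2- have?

6

In an octahedral complex each vertex has one trans partner and four cis neighbours.
Working through the distinct placements yields 5 geometric isomers: ONO trans, Cl trans, NH3 trans; ONO cis, Cl trans, NH3 cis; ONO trans, Cl cis, NH3 cis; ONO cis, Cl cis, NH3 cis (chiral); ONO cis, Cl cis, NH3 trans.
One of these lacks any improper symmetry element and so occurs as an enantiomeric pair, giving 5 + 1 = 6 stereoisomers in total.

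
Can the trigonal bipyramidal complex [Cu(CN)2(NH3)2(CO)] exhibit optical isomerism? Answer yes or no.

In a trigonal bipyramid the two axial positions differ from the three equatorial ones.
Placing the ligands in turn and identifying arrangements related by rotation or reflection leaves 5 distinct geometric isomers.
One of these lacks any improper symmetry element and so occurs as an enantiomeric pair, giving 5 + 1 = 6 stereoisomers in total.

yes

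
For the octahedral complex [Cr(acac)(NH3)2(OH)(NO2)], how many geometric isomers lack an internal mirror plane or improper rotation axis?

An octahedron has six vertices in three trans pairs; every non-trans pair is cis.
Each acac is bidentate and must span two cis positions.
The distinct arrangements are (4 in all): NH3 trans; NH3 cis (3 arrangements, 2 chiral).
Of these, 2 lack any improper symmetry element and so occur as enantiomeric pairs, giving 4 + 2 = 6 stereoisomers in total.

2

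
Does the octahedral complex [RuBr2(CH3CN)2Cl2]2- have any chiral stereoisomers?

An octahedron has six vertices in three trans pairs; every non-trans pair is cis.
Working through the distinct placements yields 5 geometric isomers: Br trans, CH3CN trans, Cl trans; Br trans, CH3CN cis, Cl cis; Br cis, CH3CN cis, Cl trans; Br cis, CH3CN cis, Cl cis (chiral); Br cis, CH3CN trans, Cl cis.
One of these lacks any improper symmetry element and so occurs as an enantiomeric pair, giving 5 + 1 = 6 stereoisomers in total.

yes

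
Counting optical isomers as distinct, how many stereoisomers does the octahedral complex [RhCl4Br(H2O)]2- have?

2

An octahedron has six vertices in three trans pairs; every non-trans pair is cis.
Working through the distinct placements yields 2 geometric isomers: Br and H2O mutually cis; Br and H2O mutually trans.
Each arrangement has an internal mirror plane or centre of symmetry, so none is chiral.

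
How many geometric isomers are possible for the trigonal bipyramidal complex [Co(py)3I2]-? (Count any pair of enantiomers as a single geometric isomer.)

3

Systematic placement gives 3 geometric isomers: I both axial; I one axial, one equatorial; I both equatorial.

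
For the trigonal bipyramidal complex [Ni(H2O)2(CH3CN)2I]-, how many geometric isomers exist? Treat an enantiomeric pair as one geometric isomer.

5

A trigonal bipyramid has two axial and three equatorial sites, which are chemically inequivalent.
Placing the ligands in turn and identifying arrangements related by rotation or reflection leaves 5 distinct geometric isomers.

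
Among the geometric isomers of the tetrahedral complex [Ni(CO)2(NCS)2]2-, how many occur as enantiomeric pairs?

0

All four vertices of a tetrahedron are equivalent and mutually adjacent, so cis/trans isomerism cannot arise.
Only one geometric arrangement is possible.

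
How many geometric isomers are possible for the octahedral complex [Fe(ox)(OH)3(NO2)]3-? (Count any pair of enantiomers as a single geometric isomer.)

2

In an octahedral complex each vertex has one trans partner and four cis neighbours.
Each ox is bidentate and must span two cis positions.
There are 2 geometric isomers: OH fac; OH mer.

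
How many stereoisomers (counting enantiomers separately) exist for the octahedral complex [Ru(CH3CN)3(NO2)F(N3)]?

5

In an octahedral complex each vertex has one trans partner and four cis neighbours.
Systematic placement gives 4 geometric isomers: CH3CN mer (3 arrangements); CH3CN fac (chiral).
One of these lacks any improper symmetry element and so occurs as an enantiomeric pair, giving 4 + 1 = 5 stereoisomers in total.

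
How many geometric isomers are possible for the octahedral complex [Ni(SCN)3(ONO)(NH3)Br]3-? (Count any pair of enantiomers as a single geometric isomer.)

An octahedron has six vertices in three trans pairs; every non-trans pair is cis.
The distinct arrangements are (4 in all): SCN mer (3 arrangements); SCN fac (chiral).

4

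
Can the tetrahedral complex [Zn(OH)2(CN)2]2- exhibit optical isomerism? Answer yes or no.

In a tetrahedral complex all four positions are equivalent and every pair of ligands is adjacent — there is no cis/trans distinction.
Only one geometric arrangement is possible.

no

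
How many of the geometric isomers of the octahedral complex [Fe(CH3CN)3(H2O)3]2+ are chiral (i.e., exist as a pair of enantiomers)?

An octahedron has six vertices in three trans pairs; every non-trans pair is cis.
The distinct arrangements are (2 in all): CH3CN mer; CH3CN fac.
Each arrangement has an internal mirror plane or centre of symmetry, so none is chiral.

0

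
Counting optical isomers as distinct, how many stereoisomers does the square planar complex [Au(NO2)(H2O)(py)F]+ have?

3

In a square planar complex each vertex has one trans partner and two cis neighbours.
The distinct arrangements are (3 in all): (F/NO2 trans, H2O/py trans); (F/py trans, H2O/NO2 trans); (F/H2O trans, NO2/py trans).
Each arrangement has an internal mirror plane or centre of symmetry, so none is chiral.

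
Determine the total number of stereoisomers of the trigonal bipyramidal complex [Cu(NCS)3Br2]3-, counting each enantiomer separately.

A trigonal bipyramid has two axial and three equatorial sites, which are chemically inequivalent.
Working through the distinct placements yields 3 geometric isomers: Br both axial; Br one axial, one equatorial; Br both equatorial.
Each arrangement has an internal mirror plane or centre of symmetry, so none is chiral.

3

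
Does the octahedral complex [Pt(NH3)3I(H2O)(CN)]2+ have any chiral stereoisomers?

Systematic placement gives 4 geometric isomers: NH3 mer (3 arrangements); NH3 fac (chiral).
One of these lacks any improper symmetry element and so occurs as an enantiomeric pair, giving 4 + 1 = 5 stereoisomers in total.

yes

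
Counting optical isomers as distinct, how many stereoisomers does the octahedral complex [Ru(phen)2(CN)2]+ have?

3

Each phen is bidentate and must span two cis positions.
Systematic placement gives 2 geometric isomers: CN trans; CN cis (chiral).
One of these lacks any improper symmetry element and so occurs as an enantiomeric pair, giving 2 + 1 = 3 stereoisomers in total.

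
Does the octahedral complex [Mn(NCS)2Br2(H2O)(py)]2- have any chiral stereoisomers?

yes

In an octahedral complex each vertex has one trans partner and four cis neighbours.
Systematic placement gives 6 geometric isomers: NCS cis, Br trans; NCS trans, Br trans; NCS cis, Br cis (3 arrangements, 2 chiral); NCS trans, Br cis.
Of these, 2 lack any improper symmetry element and so occur as enantiomeric pairs, giving 6 + 2 = 8 stereoisomers in total.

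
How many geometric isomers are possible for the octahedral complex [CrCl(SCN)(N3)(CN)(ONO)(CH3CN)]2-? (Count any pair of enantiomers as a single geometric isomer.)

An octahedron has six vertices in three trans pairs; every non-trans pair is cis.
Systematic enumeration (placing each ligand type in turn and discarding arrangements equivalent by rotation or reflection) gives 15 geometric isomers.

15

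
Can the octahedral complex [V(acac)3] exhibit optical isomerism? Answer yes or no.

In an octahedral complex each vertex has one trans partner and four cis neighbours.
Each acac is bidentate and must span two cis positions.
Only one geometric arrangement is possible; it has no improper symmetry element, so it exists as a pair of enantiomers (2 stereoisomers).

yes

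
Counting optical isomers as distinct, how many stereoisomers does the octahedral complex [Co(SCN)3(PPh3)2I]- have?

The six octahedral sites form three mutually perpendicular trans pairs.
The distinct arrangements are (3 in all): SCN mer, PPh3 cis; SCN mer, PPh3 trans; SCN fac, PPh3 cis.
Each arrangement has an internal mirror plane or centre of symmetry, so none is chiral.

3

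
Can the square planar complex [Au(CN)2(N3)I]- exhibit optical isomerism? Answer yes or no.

In a square planar complex each vertex has one trans partner and two cis neighbours.
The distinct arrangements are (2 in all): CN cis; CN trans.
Each arrangement has an internal mirror plane or centre of symmetry, so none is chiral.

no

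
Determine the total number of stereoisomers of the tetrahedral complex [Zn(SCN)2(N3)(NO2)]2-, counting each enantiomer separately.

1

Only one geometric arrangement is possible.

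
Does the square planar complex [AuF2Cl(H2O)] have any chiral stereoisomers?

no

A square has two trans pairs of vertices; adjacent vertices are cis.
Systematic placement gives 2 geometric isomers: F cis; F trans.
Each arrangement has an internal mirror plane or centre of symmetry, so none is chiral.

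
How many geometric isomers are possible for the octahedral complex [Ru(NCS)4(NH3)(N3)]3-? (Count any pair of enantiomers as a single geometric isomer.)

Working through the distinct placements yields 2 geometric isomers: NH3 and N3 mutually cis; NH3 and N3 mutually trans.

2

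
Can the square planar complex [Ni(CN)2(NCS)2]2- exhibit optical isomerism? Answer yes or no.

A square has two trans pairs of vertices; adjacent vertices are cis.
Systematic placement gives 2 geometric isomers: CN cis; CN trans.
Each arrangement has an internal mirror plane or centre of symmetry, so none is chiral.

no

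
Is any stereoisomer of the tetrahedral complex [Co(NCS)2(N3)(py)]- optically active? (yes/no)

Only one geometric arrangement is possible.

no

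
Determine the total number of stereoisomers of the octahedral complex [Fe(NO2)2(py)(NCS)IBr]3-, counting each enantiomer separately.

The six octahedral sites form three mutually perpendicular trans pairs.
Exhaustive case analysis gives 9 geometric isomers.
Of these, 6 lack any improper symmetry element and so occur as enantiomeric pairs, giving 9 + 6 = 15 stereoisomers in total.

15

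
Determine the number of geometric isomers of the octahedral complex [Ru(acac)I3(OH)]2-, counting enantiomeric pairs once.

2

In an octahedral complex each vertex has one trans partner and four cis neighbours.
Each acac is bidentate and must span two cis positions.
There are 2 geometric isomers: I mer; I fac.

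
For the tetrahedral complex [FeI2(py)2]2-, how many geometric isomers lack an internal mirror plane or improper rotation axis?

0

In a tetrahedral complex all four positions are equivalent and every pair of ligands is adjacent — there is no cis/trans distinction.
Only one geometric arrangement is possible.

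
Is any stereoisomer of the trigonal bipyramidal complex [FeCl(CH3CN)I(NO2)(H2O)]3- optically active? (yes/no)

Exhaustive case analysis gives 10 geometric isomers.
Of these, 10 lack any improper symmetry element and so occur as enantiomeric pairs, giving 10 + 10 = 20 stereoisomers in total.

yes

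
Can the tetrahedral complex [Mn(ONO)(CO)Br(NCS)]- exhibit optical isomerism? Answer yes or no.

yes

All four vertices of a tetrahedron are equivalent and mutually adjacent, so cis/trans isomerism cannot arise.
Only one geometric arrangement is possible; it has no improper symmetry element, so it exists as a pair of enantiomers (2 stereoisomers).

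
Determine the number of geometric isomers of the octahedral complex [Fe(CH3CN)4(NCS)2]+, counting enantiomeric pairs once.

An octahedron has six vertices in three trans pairs; every non-trans pair is cis.
Working through the distinct placements yields 2 geometric isomers: NCS trans; NCS cis.

2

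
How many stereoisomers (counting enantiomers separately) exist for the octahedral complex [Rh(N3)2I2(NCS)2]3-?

6

In an octahedral complex each vertex has one trans partner and four cis neighbours.
Working through the distinct placements yields 5 geometric isomers: N3 trans, I trans, NCS trans; N3 cis, I trans, NCS cis; N3 cis, I cis, NCS trans; N3 cis, I cis, NCS cis (chiral); N3 trans, I cis, NCS cis.
One of these lacks any improper symmetry element and so occurs as an enantiomeric pair, giving 5 + 1 = 6 stereoisomers in total.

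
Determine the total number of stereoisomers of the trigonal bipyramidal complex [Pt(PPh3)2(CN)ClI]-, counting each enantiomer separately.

10

Placing the ligands in turn and identifying arrangements related by rotation or reflection leaves 7 distinct geometric isomers.
Of these, 3 lack any improper symmetry element and so occur as enantiomeric pairs, giving 7 + 3 = 10 stereoisomers in total.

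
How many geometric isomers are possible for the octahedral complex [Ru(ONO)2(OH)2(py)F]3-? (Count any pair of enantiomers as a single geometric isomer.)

6

An octahedron has six vertices in three trans pairs; every non-trans pair is cis.
Systematic placement gives 6 geometric isomers: ONO cis, OH cis (3 arrangements, 2 chiral); ONO trans, OH cis; ONO cis, OH trans; ONO trans, OH trans.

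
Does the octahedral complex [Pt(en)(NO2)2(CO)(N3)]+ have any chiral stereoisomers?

yes

In an octahedral complex each vertex has one trans partner and four cis neighbours.
Each en is bidentate and must span two cis positions.
There are 4 geometric isomers: NO2 cis (3 arrangements, 2 chiral); NO2 trans.
Of these, 2 lack any improper symmetry element and so occur as enantiomeric pairs, giving 4 + 2 = 6 stereoisomers in total.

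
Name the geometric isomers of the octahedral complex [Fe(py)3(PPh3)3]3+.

The six octahedral sites form three mutually perpendicular trans pairs.
Working through the distinct placements yields 2 geometric isomers: py mer; py fac.

fac and mer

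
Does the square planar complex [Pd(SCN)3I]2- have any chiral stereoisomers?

no

In a square planar complex each vertex has one trans partner and two cis neighbours.
Only one geometric arrangement is possible.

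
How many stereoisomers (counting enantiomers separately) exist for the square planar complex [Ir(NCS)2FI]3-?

2

A square has two trans pairs of vertices; adjacent vertices are cis.
The distinct arrangements are (2 in all): NCS cis; NCS trans.
Each arrangement has an internal mirror plane or centre of symmetry, so none is chiral.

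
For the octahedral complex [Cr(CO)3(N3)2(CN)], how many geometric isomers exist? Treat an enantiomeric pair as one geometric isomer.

An octahedron has six vertices in three trans pairs; every non-trans pair is cis.
The distinct arrangements are (3 in all): CO mer, N3 trans; CO fac, N3 cis; CO mer, N3 cis.

3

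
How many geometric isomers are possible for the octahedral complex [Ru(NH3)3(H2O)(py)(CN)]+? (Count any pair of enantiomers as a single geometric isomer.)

The six octahedral sites form three mutually perpendicular trans pairs.
The distinct arrangements are (4 in all): NH3 mer (3 arrangements); NH3 fac (chiral).

4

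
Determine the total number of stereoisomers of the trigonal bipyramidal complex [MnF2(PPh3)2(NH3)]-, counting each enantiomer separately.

6

In a trigonal bipyramid the two axial positions differ from the three equatorial ones.
Placing the ligands in turn and identifying arrangements related by rotation or reflection leaves 5 distinct geometric isomers.
One of these lacks any improper symmetry element and so occurs as an enantiomeric pair, giving 5 + 1 = 6 stereoisomers in total.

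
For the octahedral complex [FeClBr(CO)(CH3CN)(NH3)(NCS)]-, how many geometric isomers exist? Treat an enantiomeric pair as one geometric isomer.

15

The six octahedral sites form three mutually perpendicular trans pairs.
Placing the ligands in turn and identifying arrangements related by rotation or reflection leaves 15 distinct geometric isomers.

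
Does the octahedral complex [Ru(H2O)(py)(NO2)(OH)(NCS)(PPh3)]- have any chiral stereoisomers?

yes

An octahedron has six vertices in three trans pairs; every non-trans pair is cis.
Exhaustive case analysis gives 15 geometric isomers.
Of these, 15 lack any improper symmetry element and so occur as enantiomeric pairs, giving 15 + 15 = 30 stereoisomers in total.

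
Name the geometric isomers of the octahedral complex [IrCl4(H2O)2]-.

There are 2 geometric isomers: H2O trans; H2O cis.

cis and trans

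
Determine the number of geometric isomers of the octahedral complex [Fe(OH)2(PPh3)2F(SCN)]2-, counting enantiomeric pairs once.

6

The six octahedral sites form three mutually perpendicular trans pairs.
There are 6 geometric isomers: OH cis, PPh3 cis (3 arrangements, 2 chiral); OH cis, PPh3 trans; OH trans, PPh3 cis; OH trans, PPh3 trans.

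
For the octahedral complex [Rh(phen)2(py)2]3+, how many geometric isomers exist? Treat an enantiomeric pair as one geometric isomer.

An octahedron has six vertices in three trans pairs; every non-trans pair is cis.
Each phen is bidentate and must span two cis positions.
Systematic placement gives 2 geometric isomers: py trans; py cis (chiral).

2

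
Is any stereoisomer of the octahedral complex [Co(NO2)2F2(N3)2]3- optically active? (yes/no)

yes

The six octahedral sites form three mutually perpendicular trans pairs.
Working through the distinct placements yields 5 geometric isomers: NO2 trans, F trans, N3 trans; NO2 cis, F trans, N3 cis; NO2 trans, F cis, N3 cis; NO2 cis, F cis, N3 cis (chiral); NO2 cis, F cis, N3 trans.
One of these lacks any improper symmetry element and so occurs as an enantiomeric pair, giving 5 + 1 = 6 stereoisomers in total.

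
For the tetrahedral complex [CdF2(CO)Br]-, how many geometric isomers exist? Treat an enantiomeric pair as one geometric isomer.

In a tetrahedral complex all four positions are equivalent and every pair of ligands is adjacent — there is no cis/trans distinction.
Only one geometric arrangement is possible.

1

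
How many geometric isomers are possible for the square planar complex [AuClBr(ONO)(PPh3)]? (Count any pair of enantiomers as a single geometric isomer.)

3

Working through the distinct placements yields 3 geometric isomers: (Br/ONO trans, Cl/PPh3 trans); (Br/PPh3 trans, Cl/ONO trans); (Br/Cl trans, ONO/PPh3 trans).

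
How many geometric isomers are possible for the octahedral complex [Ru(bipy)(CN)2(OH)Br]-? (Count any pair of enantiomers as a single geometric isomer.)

4

In an octahedral complex each vertex has one trans partner and four cis neighbours.
Each bipy is bidentate and must span two cis positions.
Systematic placement gives 4 geometric isomers: CN cis (3 arrangements, 2 chiral); CN trans.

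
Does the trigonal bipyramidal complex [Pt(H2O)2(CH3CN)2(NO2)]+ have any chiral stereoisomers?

A trigonal bipyramid has two axial and three equatorial sites, which are chemically inequivalent.
Systematic enumeration (placing each ligand type in turn and discarding arrangements equivalent by rotation or reflection) gives 5 geometric isomers.
One of these lacks any improper symmetry element and so occurs as an enantiomeric pair, giving 5 + 1 = 6 stereoisomers in total.

yes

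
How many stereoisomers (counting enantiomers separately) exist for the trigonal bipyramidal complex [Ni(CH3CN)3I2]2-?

3

A trigonal bipyramid has two axial and three equatorial sites, which are chemically inequivalent.
Working through the distinct placements yields 3 geometric isomers: I both equatorial; I one axial, one equatorial; I both axial.
Each arrangement has an internal mirror plane or centre of symmetry, so none is chiral.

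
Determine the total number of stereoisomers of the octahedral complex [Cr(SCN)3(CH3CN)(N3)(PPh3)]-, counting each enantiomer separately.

An octahedron has six vertices in three trans pairs; every non-trans pair is cis.
The distinct arrangements are (4 in all): SCN mer (3 arrangements); SCN fac (chiral).
One of these lacks any improper symmetry element and so occurs as an enantiomeric pair, giving 4 + 1 = 5 stereoisomers in total.

5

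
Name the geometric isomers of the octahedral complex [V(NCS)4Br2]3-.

The six octahedral sites form three mutually perpendicular trans pairs.
Working through the distinct placements yields 2 geometric isomers: Br trans; Br cis.

cis and trans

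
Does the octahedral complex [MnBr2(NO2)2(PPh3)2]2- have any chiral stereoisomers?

yes

The six octahedral sites form three mutually perpendicular trans pairs.
Working through the distinct placements yields 5 geometric isomers: Br trans, NO2 trans, PPh3 trans; Br trans, NO2 cis, PPh3 cis; Br cis, NO2 cis, PPh3 trans; Br cis, NO2 cis, PPh3 cis (chiral); Br cis, NO2 trans, PPh3 cis.
One of these lacks any improper symmetry element and so occurs as an enantiomeric pair, giving 5 + 1 = 6 stereoisomers in total.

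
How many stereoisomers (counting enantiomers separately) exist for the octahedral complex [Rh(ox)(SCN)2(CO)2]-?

4

The six octahedral sites form three mutually perpendicular trans pairs.
Each ox is bidentate and must span two cis positions.
The distinct arrangements are (3 in all): SCN cis, CO trans; SCN cis, CO cis (chiral); SCN trans, CO cis.
One of these lacks any improper symmetry element and so occurs as an enantiomeric pair, giving 3 + 1 = 4 stereoisomers in total.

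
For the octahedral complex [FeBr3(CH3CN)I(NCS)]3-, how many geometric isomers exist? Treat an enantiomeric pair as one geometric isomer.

4

An octahedron has six vertices in three trans pairs; every non-trans pair is cis.
There are 4 geometric isomers: Br mer (3 arrangements); Br fac (chiral).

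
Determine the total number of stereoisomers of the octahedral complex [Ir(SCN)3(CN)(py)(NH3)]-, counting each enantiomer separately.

5

There are 4 geometric isomers: SCN mer (3 arrangements); SCN fac (chiral).
One of these lacks any improper symmetry element and so occurs as an enantiomeric pair, giving 4 + 1 = 5 stereoisomers in total.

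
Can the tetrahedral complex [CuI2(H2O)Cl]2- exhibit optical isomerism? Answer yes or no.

In a tetrahedral complex all four positions are equivalent and every pair of ligands is adjacent — there is no cis/trans distinction.
Only one geometric arrangement is possible.

no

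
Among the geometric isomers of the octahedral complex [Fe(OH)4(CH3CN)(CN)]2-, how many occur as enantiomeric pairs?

The distinct arrangements are (2 in all): CH3CN and CN mutually trans; CH3CN and CN mutually cis.
Each arrangement has an internal mirror plane or centre of symmetry, so none is chiral.

0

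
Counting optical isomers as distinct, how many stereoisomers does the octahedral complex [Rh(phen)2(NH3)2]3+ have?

3

In an octahedral complex each vertex has one trans partner and four cis neighbours.
Each phen is bidentate and must span two cis positions.
Working through the distinct placements yields 2 geometric isomers: NH3 trans; NH3 cis (chiral).
One of these lacks any improper symmetry element and so occurs as an enantiomeric pair, giving 2 + 1 = 3 stereoisomers in total.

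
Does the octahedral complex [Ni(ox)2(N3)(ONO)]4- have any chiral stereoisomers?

An octahedron has six vertices in three trans pairs; every non-trans pair is cis.
Each ox is bidentate and must span two cis positions.
There are 2 geometric isomers: N3 and ONO mutually trans; N3 and ONO mutually cis (chiral).
One of these lacks any improper symmetry element and so occurs as an enantiomeric pair, giving 2 + 1 = 3 stereoisomers in total.

yes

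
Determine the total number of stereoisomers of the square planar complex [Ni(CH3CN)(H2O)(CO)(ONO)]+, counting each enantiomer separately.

3

A square has two trans pairs of vertices; adjacent vertices are cis.
Systematic placement gives 3 geometric isomers: (CH3CN/H2O trans, CO/ONO trans); (CH3CN/ONO trans, CO/H2O trans); (CH3CN/CO trans, H2O/ONO trans).
Each arrangement has an internal mirror plane or centre of symmetry, so none is chiral.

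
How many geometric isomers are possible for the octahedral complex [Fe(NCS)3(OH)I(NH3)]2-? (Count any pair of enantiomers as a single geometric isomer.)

Systematic placement gives 4 geometric isomers: NCS mer (3 arrangements); NCS fac (chiral).

4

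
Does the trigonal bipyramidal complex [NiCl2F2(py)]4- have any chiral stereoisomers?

A trigonal bipyramid has two axial and three equatorial sites, which are chemically inequivalent.
Exhaustive case analysis gives 5 geometric isomers.
One of these lacks any improper symmetry element and so occurs as an enantiomeric pair, giving 5 + 1 = 6 stereoisomers in total.

yes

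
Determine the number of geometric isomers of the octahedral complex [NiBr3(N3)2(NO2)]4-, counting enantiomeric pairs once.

An octahedron has six vertices in three trans pairs; every non-trans pair is cis.
Systematic placement gives 3 geometric isomers: Br mer, N3 cis; Br mer, N3 trans; Br fac, N3 cis.

3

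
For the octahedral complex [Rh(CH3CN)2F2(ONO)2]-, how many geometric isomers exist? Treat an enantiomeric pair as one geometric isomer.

5

An octahedron has six vertices in three trans pairs; every non-trans pair is cis.
Systematic placement gives 5 geometric isomers: CH3CN trans, F trans, ONO trans; CH3CN trans, F cis, ONO cis; CH3CN cis, F cis, ONO trans; CH3CN cis, F cis, ONO cis (chiral); CH3CN cis, F trans, ONO cis.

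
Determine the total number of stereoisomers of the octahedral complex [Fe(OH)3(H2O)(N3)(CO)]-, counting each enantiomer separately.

5

In an octahedral complex each vertex has one trans partner and four cis neighbours.
Working through the distinct placements yields 4 geometric isomers: OH mer (3 arrangements); OH fac (chiral).
One of these lacks any improper symmetry element and so occurs as an enantiomeric pair, giving 4 + 1 = 5 stereoisomers in total.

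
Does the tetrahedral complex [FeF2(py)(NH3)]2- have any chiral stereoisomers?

no

In a tetrahedral complex all four positions are equivalent and every pair of ligands is adjacent — there is no cis/trans distinction.
Only one geometric arrangement is possible.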